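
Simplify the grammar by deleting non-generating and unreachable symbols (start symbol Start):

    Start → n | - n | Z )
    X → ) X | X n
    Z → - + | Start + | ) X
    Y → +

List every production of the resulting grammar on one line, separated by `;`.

Start → n | - n | Z ); Z → - + | Start +

Generating nonterminals: {Start, Y, Z}.
Reachable from Start after that: {Start, Z}.
Removed useless symbols: {X, Y} and every production mentioning them.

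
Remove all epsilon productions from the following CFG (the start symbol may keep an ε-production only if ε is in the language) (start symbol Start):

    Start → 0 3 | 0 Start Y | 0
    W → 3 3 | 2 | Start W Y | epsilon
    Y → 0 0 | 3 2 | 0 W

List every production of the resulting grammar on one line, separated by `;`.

The nullable symbols are {W}.
ε ∉ L(G), so no ε-production is kept.
Add the nullable-subset variants: W → Start W Y gives Start W Y | Start Y. Y → 0 W gives 0 W | 0.

Start → 0 3 | 0 Start Y | 0; W → 3 3 | 2 | Start W Y | Start Y; Y → 0 0 | 3 2 | 0 W | 0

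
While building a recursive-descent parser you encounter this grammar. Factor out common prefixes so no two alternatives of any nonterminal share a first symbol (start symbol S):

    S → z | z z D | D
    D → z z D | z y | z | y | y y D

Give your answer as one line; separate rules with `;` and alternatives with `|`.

S → D | z S'; D → z D' | y D''; S' → ε | z D; D' → z D | y | ε; D'' → ε | y D

S has alternatives sharing prefix 'z': factor to S → z S' with S' → ε | z D.
D has alternatives sharing prefix 'z': factor to D → z D' with D' → z D | y | ε.
D has alternatives sharing prefix 'y': factor to D → y D'' with D'' → ε | y D.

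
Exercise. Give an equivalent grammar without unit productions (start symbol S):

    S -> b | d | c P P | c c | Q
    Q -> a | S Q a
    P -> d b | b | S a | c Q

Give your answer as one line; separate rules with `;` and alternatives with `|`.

Unit pairs: S ⇒* {Q}.
Replace each nonterminal's rules with the union of the non-unit rules of every nonterminal it unit-derives.

S -> b | d | c P P | c c | a | S Q a; Q -> a | S Q a; P -> d b | b | S a | c Q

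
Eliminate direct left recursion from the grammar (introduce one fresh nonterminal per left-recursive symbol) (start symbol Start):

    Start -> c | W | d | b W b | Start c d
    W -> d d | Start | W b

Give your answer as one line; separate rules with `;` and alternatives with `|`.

Start, W are directly left-recursive.
For Start: α = {c d}, β = {c, W, d, b W b}. Rewrite as Start → β Start1 and Start1 → α Start1 | ε.
For W: α = {b}, β = {d d, Start}. Rewrite as W → β W1 and W1 → α W1 | ε.

Start -> c Start1 | W Start1 | d Start1 | b W b Start1; W -> d d W1 | Start W1; Start1 -> c d Start1 | ε; W1 -> b W1 | ε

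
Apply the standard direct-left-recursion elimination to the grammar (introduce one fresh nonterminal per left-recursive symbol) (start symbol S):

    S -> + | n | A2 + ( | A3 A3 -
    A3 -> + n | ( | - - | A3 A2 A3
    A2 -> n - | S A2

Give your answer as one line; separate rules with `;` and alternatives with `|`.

S -> + | n | A2 + ( | A3 A3 -; A3 -> + n A3' | ( A3' | - - A3'; A2 -> n - | S A2; A3' -> A2 A3 A3' | ε

A3 is directly left-recursive.
For A3: α = {A2 A3}, β = {+ n, (, - -}. Rewrite as A3 → β A3' and A3' → α A3' | ε.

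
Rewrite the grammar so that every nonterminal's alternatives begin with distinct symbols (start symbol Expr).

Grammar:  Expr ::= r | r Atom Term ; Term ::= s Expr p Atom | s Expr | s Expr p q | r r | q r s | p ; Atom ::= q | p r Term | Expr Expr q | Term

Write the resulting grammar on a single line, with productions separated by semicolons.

Expr ::= r Expr1; Term ::= r r | q r s | p | s Expr Term1; Atom ::= q | p r Term | Expr Expr q | Term; Expr1 ::= ε | Atom Term; Term1 ::= ε | p Term11; Term11 ::= Atom | q

Expr has alternatives sharing prefix 'r': factor to Expr → r Expr1 with Expr1 → ε | Atom Term.
Term has alternatives sharing prefix 's Expr': factor to Term → s Expr Term1 with Term1 → p Atom | ε | p q.
Term1 has alternatives sharing prefix 'p': factor to Term1 → p Term11 with Term11 → Atom | q.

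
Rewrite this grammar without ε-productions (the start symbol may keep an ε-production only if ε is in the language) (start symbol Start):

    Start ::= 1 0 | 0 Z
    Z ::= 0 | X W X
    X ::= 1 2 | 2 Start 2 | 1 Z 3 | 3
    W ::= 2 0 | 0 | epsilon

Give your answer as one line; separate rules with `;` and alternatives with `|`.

Start ::= 1 0 | 0 Z; Z ::= 0 | X W X | X X; X ::= 1 2 | 2 Start 2 | 1 Z 3 | 3; W ::= 2 0 | 0

Nullable set = {W}.
ε ∉ L(G), so no ε-production is kept.
Expand every rule over subsets of its nullable positions: Z → X W X gives X W X | X X.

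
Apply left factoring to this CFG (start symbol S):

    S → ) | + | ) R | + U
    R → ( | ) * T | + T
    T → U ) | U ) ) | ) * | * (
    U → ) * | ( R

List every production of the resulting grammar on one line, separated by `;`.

S → ) S' | + S''; R → ( | ) * T | + T; T → ) * | * ( | U ) T'; U → ) * | ( R; S' → ε | R; S'' → ε | U; T' → ε | )

S has alternatives sharing prefix ')': factor to S → ) S' with S' → ε | R.
S has alternatives sharing prefix '+': factor to S → + S'' with S'' → ε | U.
T has alternatives sharing prefix 'U )': factor to T → U ) T' with T' → ε | ).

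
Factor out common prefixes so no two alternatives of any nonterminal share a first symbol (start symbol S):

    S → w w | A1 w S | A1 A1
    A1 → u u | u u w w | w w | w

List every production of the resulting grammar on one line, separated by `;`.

S → w w | A1 S'; A1 → u u A1' | w A1''; S' → w S | A1; A1' → ε | w w; A1'' → w | ε

S has alternatives sharing prefix 'A1': factor to S → A1 S' with S' → w S | A1.
A1 has alternatives sharing prefix 'u u': factor to A1 → u u A1' with A1' → ε | w w.
A1 has alternatives sharing prefix 'w': factor to A1 → w A1'' with A1'' → w | ε.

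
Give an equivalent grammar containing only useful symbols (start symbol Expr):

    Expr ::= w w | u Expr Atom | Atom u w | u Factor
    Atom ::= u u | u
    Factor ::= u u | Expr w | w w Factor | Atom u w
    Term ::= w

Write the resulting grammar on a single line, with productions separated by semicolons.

Generating nonterminals: {Atom, Expr, Factor, Term}.
Reachable from Expr after that: {Atom, Expr, Factor}.
Removed useless symbols: {Term} and every production mentioning them.

Expr ::= w w | u Expr Atom | Atom u w | u Factor; Atom ::= u u | u; Factor ::= u u | Expr w | w w Factor | Atom u w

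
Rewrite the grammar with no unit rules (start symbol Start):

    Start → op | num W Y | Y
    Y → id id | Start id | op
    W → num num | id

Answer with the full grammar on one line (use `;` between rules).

Unit pairs: Start ⇒* {Y}.
Replace each nonterminal's rules with the union of the non-unit rules of every nonterminal it unit-derives.

Start → op | num W Y | id id | Start id; Y → id id | Start id | op; W → num num | id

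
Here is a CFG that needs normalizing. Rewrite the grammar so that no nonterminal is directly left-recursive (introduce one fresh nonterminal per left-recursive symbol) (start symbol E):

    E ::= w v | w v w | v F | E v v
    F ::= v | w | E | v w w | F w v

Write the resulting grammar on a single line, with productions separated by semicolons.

E, F are directly left-recursive.
For E: α = {v v}, β = {w v, w v w, v F}. Rewrite as E → β E' and E' → α E' | ε.
For F: α = {w v}, β = {v, w, E, v w w}. Rewrite as F → β F' and F' → α F' | ε.

E ::= w v E' | w v w E' | v F E'; F ::= v F' | w F' | E F' | v w w F'; E' ::= v v E' | ε; F' ::= w v F' | ε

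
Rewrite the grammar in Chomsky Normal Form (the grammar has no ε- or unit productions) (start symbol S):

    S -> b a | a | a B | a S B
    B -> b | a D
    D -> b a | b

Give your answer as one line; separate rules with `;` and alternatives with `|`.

Introduce a nonterminal for each terminal appearing in a rule of length ≥ 2: X1 → b, X2 → a.
Binarize each right-hand side of length ≥ 3 by chaining fresh nonterminals (Y1, Y2, …): affected rules were S → X2 S B.

S -> X1 X2 | a | X2 B | X2 Y1; B -> b | X2 D; D -> X1 X2 | b; X1 -> b; X2 -> a; Y1 -> S B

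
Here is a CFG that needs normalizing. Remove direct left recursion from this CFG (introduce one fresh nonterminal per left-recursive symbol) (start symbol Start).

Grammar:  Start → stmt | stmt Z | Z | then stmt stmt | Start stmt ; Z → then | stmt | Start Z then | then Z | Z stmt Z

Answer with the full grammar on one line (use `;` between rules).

Left recursion appears on Start, Z.
For Start: α = {stmt}, β = {stmt, stmt Z, Z, then stmt stmt}. Rewrite as Start → β Start1 and Start1 → α Start1 | ε.
For Z: α = {stmt Z}, β = {then, stmt, Start Z then, then Z}. Rewrite as Z → β Z1 and Z1 → α Z1 | ε.

Start → stmt Start1 | stmt Z Start1 | Z Start1 | then stmt stmt Start1; Z → then Z1 | stmt Z1 | Start Z then Z1 | then Z Z1; Start1 → stmt Start1 | ε; Z1 → stmt Z Z1 | ε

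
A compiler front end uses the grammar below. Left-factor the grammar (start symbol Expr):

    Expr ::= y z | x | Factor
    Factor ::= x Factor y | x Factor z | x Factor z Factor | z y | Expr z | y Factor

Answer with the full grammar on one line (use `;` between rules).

Factor has alternatives sharing prefix 'x Factor': factor to Factor → x Factor Factor1 with Factor1 → y | z | z Factor.
Factor1 has alternatives sharing prefix 'z': factor to Factor1 → z Factor11 with Factor11 → ε | Factor.

Expr ::= y z | x | Factor; Factor ::= z y | Expr z | y Factor | x Factor Factor1; Factor1 ::= y | z Factor11; Factor11 ::= eps | Factor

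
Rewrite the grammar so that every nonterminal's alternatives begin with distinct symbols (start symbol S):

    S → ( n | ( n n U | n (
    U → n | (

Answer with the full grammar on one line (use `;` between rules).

S → n ( | ( n S'; U → n | (; S' → ε | n U

S has alternatives sharing prefix '( n': factor to S → ( n S' with S' → ε | n U.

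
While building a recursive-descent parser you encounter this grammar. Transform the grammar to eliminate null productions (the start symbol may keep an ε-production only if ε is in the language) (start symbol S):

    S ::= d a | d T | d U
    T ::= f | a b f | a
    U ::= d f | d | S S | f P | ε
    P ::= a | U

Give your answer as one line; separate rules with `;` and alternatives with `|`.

The nullable symbols are {P, U}.
ε ∉ L(G), so no ε-production is kept.
Add the nullable-subset variants: S → d U gives d U | d. U → f P gives f P | f.

S ::= d a | d T | d U | d; T ::= f | a b f | a; U ::= d f | d | S S | f P | f; P ::= a | U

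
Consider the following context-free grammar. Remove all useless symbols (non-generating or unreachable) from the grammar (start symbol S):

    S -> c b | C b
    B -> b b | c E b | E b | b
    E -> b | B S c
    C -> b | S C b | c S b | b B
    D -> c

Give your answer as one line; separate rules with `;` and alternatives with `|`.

Generating nonterminals: {B, C, D, E, S}.
Reachable from S after that: {B, C, E, S}.
Removed useless symbols: {D} and every production mentioning them.

S -> c b | C b; B -> b b | c E b | E b | b; E -> b | B S c; C -> b | S C b | c S b | b B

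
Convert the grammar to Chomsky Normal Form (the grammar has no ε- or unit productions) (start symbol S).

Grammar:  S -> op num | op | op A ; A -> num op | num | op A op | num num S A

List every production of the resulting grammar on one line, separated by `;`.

S -> X1 X2 | op | X1 A; A -> X2 X1 | num | X1 Y1 | X2 Y2; X1 -> op; X2 -> num; Y1 -> A X1; Y2 -> X2 Y3; Y3 -> S A

Introduce a nonterminal for each terminal appearing in a rule of length ≥ 2: X1 → op, X2 → num.
Binarize each right-hand side of length ≥ 3 by chaining fresh nonterminals (Y1, Y2, …): affected rules were A → X1 A X1; A → X2 X2 S A.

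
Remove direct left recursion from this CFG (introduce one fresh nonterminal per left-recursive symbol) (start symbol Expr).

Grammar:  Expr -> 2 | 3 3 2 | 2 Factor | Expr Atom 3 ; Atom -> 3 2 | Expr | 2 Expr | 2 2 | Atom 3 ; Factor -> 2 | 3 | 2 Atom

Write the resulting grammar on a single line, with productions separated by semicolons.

Expr -> 2 Expr1 | 3 3 2 Expr1 | 2 Factor Expr1; Atom -> 3 2 Atom1 | Expr Atom1 | 2 Expr Atom1 | 2 2 Atom1; Factor -> 2 | 3 | 2 Atom; Expr1 -> Atom 3 Expr1 | ε; Atom1 -> 3 Atom1 | ε

Directly left-recursive nonterminals: Expr, Atom.
For Expr: α = {Atom 3}, β = {2, 3 3 2, 2 Factor}. Rewrite as Expr → β Expr1 and Expr1 → α Expr1 | ε.
For Atom: α = {3}, β = {3 2, Expr, 2 Expr, 2 2}. Rewrite as Atom → β Atom1 and Atom1 → α Atom1 | ε.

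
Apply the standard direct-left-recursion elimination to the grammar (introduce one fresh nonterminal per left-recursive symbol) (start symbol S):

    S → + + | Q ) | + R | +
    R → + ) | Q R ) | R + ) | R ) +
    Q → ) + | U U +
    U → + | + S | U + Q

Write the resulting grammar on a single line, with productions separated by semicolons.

Left recursion appears on R, U.
For R: α = {+ ), ) +}, β = {+ ), Q R )}. Rewrite as R → β R' and R' → α R' | ε.
For U: α = {+ Q}, β = {+, + S}. Rewrite as U → β U' and U' → α U' | ε.

S → + + | Q ) | + R | +; R → + ) R' | Q R ) R'; Q → ) + | U U +; U → + U' | + S U'; R' → + ) R' | ) + R' | ε; U' → + Q U' | ε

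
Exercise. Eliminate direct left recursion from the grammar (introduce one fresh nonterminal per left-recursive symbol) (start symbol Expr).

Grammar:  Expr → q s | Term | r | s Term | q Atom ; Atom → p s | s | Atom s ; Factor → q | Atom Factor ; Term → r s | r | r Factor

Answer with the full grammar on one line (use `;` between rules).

Directly left-recursive nonterminal: Atom.
For Atom: α = {s}, β = {p s, s}. Rewrite as Atom → β Atom1 and Atom1 → α Atom1 | ε.

Expr → q s | Term | r | s Term | q Atom; Atom → p s Atom1 | s Atom1; Factor → q | Atom Factor; Term → r s | r | r Factor; Atom1 → s Atom1 | ε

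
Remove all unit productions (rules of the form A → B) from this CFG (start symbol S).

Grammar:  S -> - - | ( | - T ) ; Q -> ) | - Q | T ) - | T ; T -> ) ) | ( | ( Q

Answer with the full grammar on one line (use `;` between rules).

Unit pairs: Q ⇒* {T}.
Replace each nonterminal's rules with the union of the non-unit rules of every nonterminal it unit-derives.

S -> - - | ( | - T ); Q -> ) | - Q | T ) - | ) ) | ( | ( Q; T -> ) ) | ( | ( Q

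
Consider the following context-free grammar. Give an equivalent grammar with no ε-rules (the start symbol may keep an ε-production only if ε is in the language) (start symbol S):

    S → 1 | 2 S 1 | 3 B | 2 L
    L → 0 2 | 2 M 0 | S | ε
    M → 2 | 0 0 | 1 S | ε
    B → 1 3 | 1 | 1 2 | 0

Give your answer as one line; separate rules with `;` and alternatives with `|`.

Nullable set = {L, M}.
ε ∉ L(G), so no ε-production is kept.
Expand every rule over subsets of its nullable positions: S → 2 L gives 2 L | 2. L → 2 M 0 gives 2 M 0 | 2 0.

S → 1 | 2 S 1 | 3 B | 2 L | 2; L → 0 2 | 2 M 0 | 2 0 | S; M → 2 | 0 0 | 1 S; B → 1 3 | 1 | 1 2 | 0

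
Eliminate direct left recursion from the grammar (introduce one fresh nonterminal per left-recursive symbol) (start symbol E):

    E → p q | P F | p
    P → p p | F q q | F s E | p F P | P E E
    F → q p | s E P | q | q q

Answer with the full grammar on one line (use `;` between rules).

Directly left-recursive nonterminal: P.
For P: α = {E E}, β = {p p, F q q, F s E, p F P}. Rewrite as P → β P' and P' → α P' | ε.

E → p q | P F | p; P → p p P' | F q q P' | F s E P' | p F P P'; F → q p | s E P | q | q q; P' → E E P' | ε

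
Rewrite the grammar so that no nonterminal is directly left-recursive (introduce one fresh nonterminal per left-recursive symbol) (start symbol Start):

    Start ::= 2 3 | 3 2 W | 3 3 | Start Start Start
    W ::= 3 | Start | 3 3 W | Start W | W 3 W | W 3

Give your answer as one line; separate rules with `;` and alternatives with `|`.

Directly left-recursive nonterminals: Start, W.
For Start: α = {Start Start}, β = {2 3, 3 2 W, 3 3}. Rewrite as Start → β Start1 and Start1 → α Start1 | ε.
For W: α = {3 W, 3}, β = {3, Start, 3 3 W, Start W}. Rewrite as W → β W1 and W1 → α W1 | ε.

Start ::= 2 3 Start1 | 3 2 W Start1 | 3 3 Start1; W ::= 3 W1 | Start W1 | 3 3 W W1 | Start W W1; Start1 ::= Start Start Start1 | ε; W1 ::= 3 W W1 | 3 W1 | ε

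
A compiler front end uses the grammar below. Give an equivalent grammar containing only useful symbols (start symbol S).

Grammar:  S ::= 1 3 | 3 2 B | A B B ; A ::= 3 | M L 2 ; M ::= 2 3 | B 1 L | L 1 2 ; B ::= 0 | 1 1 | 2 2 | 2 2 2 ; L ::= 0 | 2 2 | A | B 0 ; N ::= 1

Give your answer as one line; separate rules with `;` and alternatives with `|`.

Generating nonterminals: {A, B, L, M, N, S}.
Reachable from S after that: {A, B, L, M, S}.
Removed useless symbols: {N} and every production mentioning them.

S ::= 1 3 | 3 2 B | A B B; A ::= 3 | M L 2; M ::= 2 3 | B 1 L | L 1 2; B ::= 0 | 1 1 | 2 2 | 2 2 2; L ::= 0 | 2 2 | A | B 0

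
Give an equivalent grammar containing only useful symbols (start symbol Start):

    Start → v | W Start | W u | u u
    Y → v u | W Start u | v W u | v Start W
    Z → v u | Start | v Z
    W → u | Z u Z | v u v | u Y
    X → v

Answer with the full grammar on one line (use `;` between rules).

Start → v | W Start | W u | u u; Y → v u | W Start u | v W u | v Start W; Z → v u | Start | v Z; W → u | Z u Z | v u v | u Y

Generating nonterminals: {Start, W, X, Y, Z}.
Reachable from Start after that: {Start, W, Y, Z}.
Removed useless symbols: {X} and every production mentioning them.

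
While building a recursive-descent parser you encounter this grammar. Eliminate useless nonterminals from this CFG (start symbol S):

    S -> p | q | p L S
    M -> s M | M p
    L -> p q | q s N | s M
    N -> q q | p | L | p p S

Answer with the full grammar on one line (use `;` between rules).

S -> p | q | p L S; L -> p q | q s N; N -> q q | p | L | p p S

Generating nonterminals: {L, N, S}.
Reachable from S after that: {L, N, S}.
Removed useless symbols: {M} and every production mentioning them.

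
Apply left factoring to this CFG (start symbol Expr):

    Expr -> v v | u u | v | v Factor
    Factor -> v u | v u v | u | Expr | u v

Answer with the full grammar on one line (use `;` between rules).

Expr has alternatives sharing prefix 'v': factor to Expr → v Expr1 with Expr1 → v | ε | Factor.
Factor has alternatives sharing prefix 'v u': factor to Factor → v u Factor1 with Factor1 → ε | v.
Factor has alternatives sharing prefix 'u': factor to Factor → u Factor2 with Factor2 → ε | v.

Expr -> u u | v Expr1; Factor -> Expr | v u Factor1 | u Factor2; Expr1 -> v | epsilon | Factor; Factor1 -> epsilon | v; Factor2 -> epsilon | v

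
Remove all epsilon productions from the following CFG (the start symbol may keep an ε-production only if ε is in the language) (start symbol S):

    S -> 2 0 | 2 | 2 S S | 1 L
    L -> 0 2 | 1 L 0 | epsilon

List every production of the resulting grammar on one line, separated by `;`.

S -> 2 0 | 2 | 2 S S | 1 L | 1; L -> 0 2 | 1 L 0 | 1 0

The nullable symbols are {L}.
ε ∉ L(G), so no ε-production is kept.
Expand every rule over subsets of its nullable positions: S → 1 L gives 1 L | 1. L → 1 L 0 gives 1 L 0 | 1 0.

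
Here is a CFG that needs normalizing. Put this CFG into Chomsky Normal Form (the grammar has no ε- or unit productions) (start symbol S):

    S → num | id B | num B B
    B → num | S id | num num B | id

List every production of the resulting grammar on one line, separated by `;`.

S → num | X1 B | X2 Y1; B → num | S X1 | X2 Y2 | id; X1 → id; X2 → num; Y1 → B B; Y2 → X2 B

Introduce a nonterminal for each terminal appearing in a rule of length ≥ 2: X1 → id, X2 → num.
Binarize each right-hand side of length ≥ 3 by chaining fresh nonterminals (Y1, Y2, …): affected rules were S → X2 B B; B → X2 X2 B.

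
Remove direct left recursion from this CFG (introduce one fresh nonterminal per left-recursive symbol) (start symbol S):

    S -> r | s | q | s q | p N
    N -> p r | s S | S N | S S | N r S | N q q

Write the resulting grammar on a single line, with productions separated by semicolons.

S -> r | s | q | s q | p N; N -> p r N' | s S N' | S N N' | S S N'; N' -> r S N' | q q N' | ε

Left recursion appears on N.
For N: α = {r S, q q}, β = {p r, s S, S N, S S}. Rewrite as N → β N' and N' → α N' | ε.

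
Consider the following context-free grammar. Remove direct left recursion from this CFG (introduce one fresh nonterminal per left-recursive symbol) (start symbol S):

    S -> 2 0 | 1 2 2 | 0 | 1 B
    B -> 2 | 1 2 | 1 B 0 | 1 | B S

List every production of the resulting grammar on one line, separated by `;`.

S -> 2 0 | 1 2 2 | 0 | 1 B; B -> 2 B' | 1 2 B' | 1 B 0 B' | 1 B'; B' -> S B' | eps

Left recursion appears on B.
For B: α = {S}, β = {2, 1 2, 1 B 0, 1}. Rewrite as B → β B' and B' → α B' | ε.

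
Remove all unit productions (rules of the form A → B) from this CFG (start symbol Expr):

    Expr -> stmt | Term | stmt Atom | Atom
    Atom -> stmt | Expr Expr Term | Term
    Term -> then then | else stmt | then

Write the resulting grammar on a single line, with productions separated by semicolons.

Expr -> then then | else stmt | then | stmt | Expr Expr Term | stmt Atom; Atom -> then then | else stmt | then | stmt | Expr Expr Term; Term -> then then | else stmt | then

Unit pairs: Atom ⇒* {Term}; Expr ⇒* {Atom, Term}.
For each unit pair (A, B), copy every non-unit production of B to A, then drop all unit productions.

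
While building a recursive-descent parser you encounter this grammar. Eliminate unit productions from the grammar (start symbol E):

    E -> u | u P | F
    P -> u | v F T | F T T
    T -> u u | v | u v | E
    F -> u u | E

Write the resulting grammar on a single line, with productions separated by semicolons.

E -> u | u P | u u; P -> u | v F T | F T T; T -> u | u P | u u | v | u v; F -> u | u P | u u

Unit pairs: E ⇒* {F}; F ⇒* {E}; T ⇒* {E, F}.
For every A with A ⇒* B via unit rules, add B's non-unit alternatives to A; then delete every rule of the form X → Y.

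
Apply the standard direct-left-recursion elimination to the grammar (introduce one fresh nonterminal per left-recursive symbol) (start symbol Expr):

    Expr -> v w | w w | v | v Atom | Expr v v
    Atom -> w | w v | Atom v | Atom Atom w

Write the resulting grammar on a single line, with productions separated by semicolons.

Expr -> v w Expr1 | w w Expr1 | v Expr1 | v Atom Expr1; Atom -> w Atom1 | w v Atom1; Expr1 -> v v Expr1 | ε; Atom1 -> v Atom1 | Atom w Atom1 | ε

Directly left-recursive nonterminals: Expr, Atom.
For Expr: α = {v v}, β = {v w, w w, v, v Atom}. Rewrite as Expr → β Expr1 and Expr1 → α Expr1 | ε.
For Atom: α = {v, Atom w}, β = {w, w v}. Rewrite as Atom → β Atom1 and Atom1 → α Atom1 | ε.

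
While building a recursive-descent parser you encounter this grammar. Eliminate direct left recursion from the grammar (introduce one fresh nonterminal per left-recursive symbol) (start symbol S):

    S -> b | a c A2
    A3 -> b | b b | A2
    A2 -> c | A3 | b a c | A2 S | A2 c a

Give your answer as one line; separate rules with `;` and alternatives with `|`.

S -> b | a c A2; A3 -> b | b b | A2; A2 -> c A2' | A3 A2' | b a c A2'; A2' -> S A2' | c a A2' | eps

A2 is directly left-recursive.
For A2: α = {S, c a}, β = {c, A3, b a c}. Rewrite as A2 → β A2' and A2' → α A2' | ε.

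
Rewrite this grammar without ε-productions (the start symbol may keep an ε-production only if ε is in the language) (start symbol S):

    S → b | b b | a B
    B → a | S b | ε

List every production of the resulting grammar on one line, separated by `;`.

S → b | b b | a B | a; B → a | S b

Nullable set = {B}.
ε ∉ L(G), so no ε-production is kept.
Add the nullable-subset variants: S → a B gives a B | a.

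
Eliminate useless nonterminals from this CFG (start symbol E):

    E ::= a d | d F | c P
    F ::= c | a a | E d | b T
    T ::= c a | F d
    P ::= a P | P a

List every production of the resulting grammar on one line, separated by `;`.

Generating nonterminals: {E, F, T}.
Reachable from E after that: {E, F, T}.
Removed useless symbols: {P} and every production mentioning them.

E ::= a d | d F; F ::= c | a a | E d | b T; T ::= c a | F d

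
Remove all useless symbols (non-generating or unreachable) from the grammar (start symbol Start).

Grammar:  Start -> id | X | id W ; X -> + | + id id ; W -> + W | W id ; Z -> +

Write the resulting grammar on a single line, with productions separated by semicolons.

Start -> id | X; X -> + | + id id

Generating nonterminals: {Start, X, Z}.
Reachable from Start after that: {Start, X}.
Removed useless symbols: {W, Z} and every production mentioning them.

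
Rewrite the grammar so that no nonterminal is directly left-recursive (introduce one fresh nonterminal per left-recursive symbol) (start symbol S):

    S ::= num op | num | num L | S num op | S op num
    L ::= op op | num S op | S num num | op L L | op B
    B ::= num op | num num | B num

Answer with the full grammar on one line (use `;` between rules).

S, B are directly left-recursive.
For S: α = {num op, op num}, β = {num op, num, num L}. Rewrite as S → β S' and S' → α S' | ε.
For B: α = {num}, β = {num op, num num}. Rewrite as B → β B' and B' → α B' | ε.

S ::= num op S' | num S' | num L S'; L ::= op op | num S op | S num num | op L L | op B; B ::= num op B' | num num B'; S' ::= num op S' | op num S' | ε; B' ::= num B' | ε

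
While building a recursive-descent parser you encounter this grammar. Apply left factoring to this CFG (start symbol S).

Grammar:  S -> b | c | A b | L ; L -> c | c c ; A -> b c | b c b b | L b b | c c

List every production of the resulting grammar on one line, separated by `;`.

L has alternatives sharing prefix 'c': factor to L → c L' with L' → ε | c.
A has alternatives sharing prefix 'b c': factor to A → b c A' with A' → ε | b b.

S -> b | c | A b | L; L -> c L'; A -> L b b | c c | b c A'; L' -> ε | c; A' -> ε | b b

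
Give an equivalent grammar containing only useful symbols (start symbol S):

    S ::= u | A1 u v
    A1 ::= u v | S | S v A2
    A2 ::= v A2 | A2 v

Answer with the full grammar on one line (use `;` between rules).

S ::= u | A1 u v; A1 ::= u v | S

Generating nonterminals: {A1, S}.
Reachable from S after that: {A1, S}.
Removed useless symbols: {A2} and every production mentioning them.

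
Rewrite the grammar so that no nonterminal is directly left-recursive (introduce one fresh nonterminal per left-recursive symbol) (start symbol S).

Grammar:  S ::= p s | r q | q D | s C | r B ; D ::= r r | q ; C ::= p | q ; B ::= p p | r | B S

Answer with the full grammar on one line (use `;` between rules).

B is directly left-recursive.
For B: α = {S}, β = {p p, r}. Rewrite as B → β B' and B' → α B' | ε.

S ::= p s | r q | q D | s C | r B; D ::= r r | q; C ::= p | q; B ::= p p B' | r B'; B' ::= S B' | ε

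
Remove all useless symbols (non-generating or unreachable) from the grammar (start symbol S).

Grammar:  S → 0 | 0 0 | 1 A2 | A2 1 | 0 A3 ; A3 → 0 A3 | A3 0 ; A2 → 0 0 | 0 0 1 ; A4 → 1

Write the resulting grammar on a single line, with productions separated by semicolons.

Generating nonterminals: {A2, A4, S}.
Reachable from S after that: {A2, S}.
Removed useless symbols: {A3, A4} and every production mentioning them.

S → 0 | 0 0 | 1 A2 | A2 1; A2 → 0 0 | 0 0 1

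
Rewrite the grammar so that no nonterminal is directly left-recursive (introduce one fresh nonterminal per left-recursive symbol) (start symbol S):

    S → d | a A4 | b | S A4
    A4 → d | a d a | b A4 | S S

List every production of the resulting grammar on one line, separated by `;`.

Directly left-recursive nonterminal: S.
For S: α = {A4}, β = {d, a A4, b}. Rewrite as S → β S' and S' → α S' | ε.

S → d S' | a A4 S' | b S'; A4 → d | a d a | b A4 | S S; S' → A4 S' | ε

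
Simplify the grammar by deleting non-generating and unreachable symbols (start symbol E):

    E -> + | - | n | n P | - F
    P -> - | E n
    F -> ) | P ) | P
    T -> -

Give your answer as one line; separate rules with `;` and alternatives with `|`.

Generating nonterminals: {E, F, P, T}.
Reachable from E after that: {E, F, P}.
Removed useless symbols: {T} and every production mentioning them.

E -> + | - | n | n P | - F; P -> - | E n; F -> ) | P ) | P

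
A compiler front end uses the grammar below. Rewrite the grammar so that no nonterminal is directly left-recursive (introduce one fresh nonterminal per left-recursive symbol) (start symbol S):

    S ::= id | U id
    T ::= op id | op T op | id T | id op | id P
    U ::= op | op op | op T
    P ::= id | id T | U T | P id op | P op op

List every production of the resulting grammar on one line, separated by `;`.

P is directly left-recursive.
For P: α = {id op, op op}, β = {id, id T, U T}. Rewrite as P → β P' and P' → α P' | ε.

S ::= id | U id; T ::= op id | op T op | id T | id op | id P; U ::= op | op op | op T; P ::= id P' | id T P' | U T P'; P' ::= id op P' | op op P' | epsilon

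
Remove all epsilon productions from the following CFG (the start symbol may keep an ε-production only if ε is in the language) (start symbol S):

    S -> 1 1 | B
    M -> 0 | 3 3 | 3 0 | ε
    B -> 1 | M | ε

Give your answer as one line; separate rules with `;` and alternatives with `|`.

S -> 1 1 | B | ε; M -> 0 | 3 3 | 3 0; B -> 1 | M

Nullable set = {B, M, S}.
ε ∈ L(G) since S is nullable, so keep S → ε.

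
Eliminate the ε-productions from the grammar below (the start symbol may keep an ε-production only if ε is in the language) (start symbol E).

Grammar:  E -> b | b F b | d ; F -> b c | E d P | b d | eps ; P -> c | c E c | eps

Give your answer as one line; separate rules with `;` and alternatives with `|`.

Nullable set = {F, P}.
ε ∉ L(G), so no ε-production is kept.
For each production, add variants omitting each subset of nullable occurrences: E → b F b gives b F b | b b. F → E d P gives E d P | E d.

E -> b | b F b | b b | d; F -> b c | E d P | E d | b d; P -> c | c E c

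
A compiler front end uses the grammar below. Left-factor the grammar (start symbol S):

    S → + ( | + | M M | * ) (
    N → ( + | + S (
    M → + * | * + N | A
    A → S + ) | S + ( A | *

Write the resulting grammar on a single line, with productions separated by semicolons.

S has alternatives sharing prefix '+': factor to S → + S' with S' → ( | ε.
A has alternatives sharing prefix 'S +': factor to A → S + A' with A' → ) | ( A.

S → M M | * ) ( | + S'; N → ( + | + S (; M → + * | * + N | A; A → * | S + A'; S' → ( | ε; A' → ) | ( A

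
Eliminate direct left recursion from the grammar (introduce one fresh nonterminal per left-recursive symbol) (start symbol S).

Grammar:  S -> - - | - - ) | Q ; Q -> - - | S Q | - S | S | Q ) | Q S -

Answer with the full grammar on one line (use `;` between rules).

S -> - - | - - ) | Q; Q -> - - Q' | S Q Q' | - S Q' | S Q'; Q' -> ) Q' | S - Q' | ε

Q is directly left-recursive.
For Q: α = {), S -}, β = {- -, S Q, - S, S}. Rewrite as Q → β Q' and Q' → α Q' | ε.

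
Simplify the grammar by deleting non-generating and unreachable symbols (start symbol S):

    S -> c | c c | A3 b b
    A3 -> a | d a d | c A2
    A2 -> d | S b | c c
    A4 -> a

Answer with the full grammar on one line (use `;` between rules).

S -> c | c c | A3 b b; A3 -> a | d a d | c A2; A2 -> d | S b | c c

Generating nonterminals: {A2, A3, A4, S}.
Reachable from S after that: {A2, A3, S}.
Removed useless symbols: {A4} and every production mentioning them.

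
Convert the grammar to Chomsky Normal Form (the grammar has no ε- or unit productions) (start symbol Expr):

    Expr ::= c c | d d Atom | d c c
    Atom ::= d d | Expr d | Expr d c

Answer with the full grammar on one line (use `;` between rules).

Expr ::= X1 X1 | X2 Y1 | X2 Y2; Atom ::= X2 X2 | Expr X2 | Expr Y3; X1 ::= c; X2 ::= d; Y1 ::= X2 Atom; Y2 ::= X1 X1; Y3 ::= X2 X1

Introduce a nonterminal for each terminal appearing in a rule of length ≥ 2: X1 → c, X2 → d.
Binarize each right-hand side of length ≥ 3 by chaining fresh nonterminals (Y1, Y2, …): affected rules were Expr → X2 X2 Atom; Expr → X2 X1 X1; Atom → Expr X2 X1.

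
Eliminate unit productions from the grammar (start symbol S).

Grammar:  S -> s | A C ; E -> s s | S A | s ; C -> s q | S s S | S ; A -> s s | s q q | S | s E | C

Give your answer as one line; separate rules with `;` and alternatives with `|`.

Unit pairs: A ⇒* {C, S}; C ⇒* {S}.
Replace each nonterminal's rules with the union of the non-unit rules of every nonterminal it unit-derives.

S -> s | A C; E -> s s | S A | s; C -> s q | S s S | s | A C; A -> s q | S s S | s | A C | s s | s q q | s E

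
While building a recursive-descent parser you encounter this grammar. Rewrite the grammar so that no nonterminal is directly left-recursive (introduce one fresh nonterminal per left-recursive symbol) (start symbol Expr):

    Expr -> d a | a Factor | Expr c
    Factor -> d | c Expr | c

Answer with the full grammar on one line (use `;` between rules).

Left recursion appears on Expr.
For Expr: α = {c}, β = {d a, a Factor}. Rewrite as Expr → β Expr1 and Expr1 → α Expr1 | ε.

Expr -> d a Expr1 | a Factor Expr1; Factor -> d | c Expr | c; Expr1 -> c Expr1 | ε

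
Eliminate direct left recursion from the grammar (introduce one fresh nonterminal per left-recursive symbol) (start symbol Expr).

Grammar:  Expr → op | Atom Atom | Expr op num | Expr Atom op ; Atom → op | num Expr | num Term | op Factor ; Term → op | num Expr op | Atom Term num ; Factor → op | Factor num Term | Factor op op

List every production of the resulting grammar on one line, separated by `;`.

Expr → op Expr1 | Atom Atom Expr1; Atom → op | num Expr | num Term | op Factor; Term → op | num Expr op | Atom Term num; Factor → op Factor1; Expr1 → op num Expr1 | Atom op Expr1 | ε; Factor1 → num Term Factor1 | op op Factor1 | ε

Directly left-recursive nonterminals: Expr, Factor.
For Expr: α = {op num, Atom op}, β = {op, Atom Atom}. Rewrite as Expr → β Expr1 and Expr1 → α Expr1 | ε.
For Factor: α = {num Term, op op}, β = {op}. Rewrite as Factor → β Factor1 and Factor1 → α Factor1 | ε.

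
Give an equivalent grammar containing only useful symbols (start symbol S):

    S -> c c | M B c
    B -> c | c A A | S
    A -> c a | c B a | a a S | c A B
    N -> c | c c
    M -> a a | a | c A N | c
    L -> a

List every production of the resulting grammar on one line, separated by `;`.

Generating nonterminals: {A, B, L, M, N, S}.
Reachable from S after that: {A, B, M, N, S}.
Removed useless symbols: {L} and every production mentioning them.

S -> c c | M B c; B -> c | c A A | S; A -> c a | c B a | a a S | c A B; N -> c | c c; M -> a a | a | c A N | c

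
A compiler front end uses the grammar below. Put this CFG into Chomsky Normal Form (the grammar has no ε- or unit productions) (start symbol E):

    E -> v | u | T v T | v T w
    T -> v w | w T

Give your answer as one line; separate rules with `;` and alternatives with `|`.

Introduce a nonterminal for each terminal appearing in a rule of length ≥ 2: X1 → v, X2 → w.
Binarize each right-hand side of length ≥ 3 by chaining fresh nonterminals (Y1, Y2, …): affected rules were E → T X1 T; E → X1 T X2.

E -> v | u | T Y1 | X1 Y2; T -> X1 X2 | X2 T; X1 -> v; X2 -> w; Y1 -> X1 T; Y2 -> T X2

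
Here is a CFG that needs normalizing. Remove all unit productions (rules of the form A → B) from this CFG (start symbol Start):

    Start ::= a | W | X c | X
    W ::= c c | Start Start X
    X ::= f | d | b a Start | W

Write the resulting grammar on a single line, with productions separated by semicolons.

Start ::= a | X c | f | d | b a Start | c c | Start Start X; W ::= c c | Start Start X; X ::= f | d | b a Start | c c | Start Start X

Unit pairs: Start ⇒* {W, X}; X ⇒* {W}.
Replace each nonterminal's rules with the union of the non-unit rules of every nonterminal it unit-derives.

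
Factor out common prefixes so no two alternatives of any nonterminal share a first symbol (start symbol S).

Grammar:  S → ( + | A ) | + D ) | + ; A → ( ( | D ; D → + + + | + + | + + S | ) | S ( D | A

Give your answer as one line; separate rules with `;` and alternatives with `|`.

S → ( + | A ) | + S'; A → ( ( | D; D → ) | S ( D | A | + + D'; S' → D ) | eps; D' → + | eps | S

S has alternatives sharing prefix '+': factor to S → + S' with S' → D ) | ε.
D has alternatives sharing prefix '+ +': factor to D → + + D' with D' → + | ε | S.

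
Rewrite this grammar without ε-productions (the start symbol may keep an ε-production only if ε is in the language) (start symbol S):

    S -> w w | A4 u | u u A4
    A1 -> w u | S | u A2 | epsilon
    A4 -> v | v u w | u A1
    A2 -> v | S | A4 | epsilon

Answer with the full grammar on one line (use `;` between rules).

S -> w w | A4 u | u u A4; A1 -> w u | S | u A2 | u; A4 -> v | v u w | u A1 | u; A2 -> v | S | A4

Nullable set = {A1, A2}.
ε ∉ L(G), so no ε-production is kept.
For each production, add variants omitting each subset of nullable occurrences: A1 → u A2 gives u A2 | u. A4 → u A1 gives u A1 | u.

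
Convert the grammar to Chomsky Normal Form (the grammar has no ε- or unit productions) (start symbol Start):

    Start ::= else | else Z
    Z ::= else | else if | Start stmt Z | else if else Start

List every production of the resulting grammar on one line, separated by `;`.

Start ::= else | X1 Z; Z ::= else | X1 X2 | Start Y1 | X1 Y2; X1 ::= else; X2 ::= if; X3 ::= stmt; Y1 ::= X3 Z; Y2 ::= X2 Y3; Y3 ::= X1 Start

Introduce a nonterminal for each terminal appearing in a rule of length ≥ 2: X1 → else, X2 → if, X3 → stmt.
Binarize each right-hand side of length ≥ 3 by chaining fresh nonterminals (Y1, Y2, …): affected rules were Z → Start X3 Z; Z → X1 X2 X1 Start.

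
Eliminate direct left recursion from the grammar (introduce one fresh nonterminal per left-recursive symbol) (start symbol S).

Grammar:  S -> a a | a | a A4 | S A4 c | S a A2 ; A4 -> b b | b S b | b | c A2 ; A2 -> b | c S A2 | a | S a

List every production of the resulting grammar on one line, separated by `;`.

Left recursion appears on S.
For S: α = {A4 c, a A2}, β = {a a, a, a A4}. Rewrite as S → β S' and S' → α S' | ε.

S -> a a S' | a S' | a A4 S'; A4 -> b b | b S b | b | c A2; A2 -> b | c S A2 | a | S a; S' -> A4 c S' | a A2 S' | ε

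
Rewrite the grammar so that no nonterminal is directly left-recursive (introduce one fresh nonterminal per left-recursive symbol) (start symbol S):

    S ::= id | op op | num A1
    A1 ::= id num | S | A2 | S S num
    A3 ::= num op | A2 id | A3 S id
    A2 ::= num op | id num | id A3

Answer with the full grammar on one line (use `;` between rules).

A3 is directly left-recursive.
For A3: α = {S id}, β = {num op, A2 id}. Rewrite as A3 → β A3' and A3' → α A3' | ε.

S ::= id | op op | num A1; A1 ::= id num | S | A2 | S S num; A3 ::= num op A3' | A2 id A3'; A2 ::= num op | id num | id A3; A3' ::= S id A3' | ε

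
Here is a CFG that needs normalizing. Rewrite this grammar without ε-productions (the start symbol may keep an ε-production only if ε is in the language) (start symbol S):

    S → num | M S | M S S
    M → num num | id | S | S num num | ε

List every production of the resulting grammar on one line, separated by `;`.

Nullable set = {M}.
ε ∉ L(G), so no ε-production is kept.
For each production, add variants omitting each subset of nullable occurrences: S → M S S gives M S S | S S.

S → num | M S | M S S | S S; M → num num | id | S | S num num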